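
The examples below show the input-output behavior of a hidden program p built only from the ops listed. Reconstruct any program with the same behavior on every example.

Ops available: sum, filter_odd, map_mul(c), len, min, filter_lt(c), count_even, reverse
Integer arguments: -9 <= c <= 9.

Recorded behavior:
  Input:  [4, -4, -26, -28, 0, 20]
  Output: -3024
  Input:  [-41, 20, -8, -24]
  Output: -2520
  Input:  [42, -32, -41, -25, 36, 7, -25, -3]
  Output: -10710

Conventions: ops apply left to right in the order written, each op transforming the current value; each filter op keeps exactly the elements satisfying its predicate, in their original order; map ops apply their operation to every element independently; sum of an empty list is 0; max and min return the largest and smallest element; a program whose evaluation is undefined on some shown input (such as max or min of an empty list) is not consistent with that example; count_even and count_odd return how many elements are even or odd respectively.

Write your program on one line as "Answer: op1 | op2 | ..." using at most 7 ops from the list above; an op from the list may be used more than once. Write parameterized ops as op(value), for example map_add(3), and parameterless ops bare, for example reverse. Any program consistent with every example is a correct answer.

map_mul(7) | map_mul(-3) | filter_lt(8) | map_mul(6) | reverse | sum

Check, running the answer program on each example:
  [4, -4, -26, -28, 0, 20] -> [28, -28, -182, -196, 0, 140] -> [-84, 84, 546, 588, 0, -420] -> [-84, 0, -420] -> [-504, 0, -2520] -> [-2520, 0, -504] -> -3024
  [-41, 20, -8, -24] -> [-287, 140, -56, -168] -> [861, -420, 168, 504] -> [-420] -> [-2520] -> [-2520] -> -2520
  [42, -32, -41, -25, 36, 7, -25, -3] -> [294, -224, -287, -175, 252, 49, -175, -21] -> [-882, 672, 861, 525, -756, -147, 525, 63] -> [-882, -756, -147] -> [-5292, -4536, -882] -> [-882, -4536, -5292] -> -10710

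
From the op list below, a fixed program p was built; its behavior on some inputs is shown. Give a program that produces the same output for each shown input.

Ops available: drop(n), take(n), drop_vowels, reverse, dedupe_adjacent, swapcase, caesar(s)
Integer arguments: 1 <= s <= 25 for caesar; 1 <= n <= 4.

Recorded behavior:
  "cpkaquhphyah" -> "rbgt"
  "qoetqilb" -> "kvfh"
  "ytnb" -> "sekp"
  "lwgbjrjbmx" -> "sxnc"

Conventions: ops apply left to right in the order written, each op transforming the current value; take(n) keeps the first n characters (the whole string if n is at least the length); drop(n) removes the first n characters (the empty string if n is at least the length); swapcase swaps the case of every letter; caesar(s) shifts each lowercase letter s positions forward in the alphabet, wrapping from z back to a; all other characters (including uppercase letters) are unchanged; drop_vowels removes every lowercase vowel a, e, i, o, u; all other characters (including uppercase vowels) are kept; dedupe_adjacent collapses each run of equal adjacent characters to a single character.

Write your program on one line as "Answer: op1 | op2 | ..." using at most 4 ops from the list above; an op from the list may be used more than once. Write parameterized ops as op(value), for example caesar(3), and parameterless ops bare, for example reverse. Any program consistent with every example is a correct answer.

caesar(17) | take(4) | reverse

Check, running the answer program on each example:
  "cpkaquhphyah" -> "tgbrhlygypry" -> "tgbr" -> "rbgt"
  "qoetqilb" -> "hfvkhzcs" -> "hfvk" -> "kvfh"
  "ytnb" -> "pkes" -> "pkes" -> "sekp"
  "lwgbjrjbmx" -> "cnxsaiasdo" -> "cnxs" -> "sxnc"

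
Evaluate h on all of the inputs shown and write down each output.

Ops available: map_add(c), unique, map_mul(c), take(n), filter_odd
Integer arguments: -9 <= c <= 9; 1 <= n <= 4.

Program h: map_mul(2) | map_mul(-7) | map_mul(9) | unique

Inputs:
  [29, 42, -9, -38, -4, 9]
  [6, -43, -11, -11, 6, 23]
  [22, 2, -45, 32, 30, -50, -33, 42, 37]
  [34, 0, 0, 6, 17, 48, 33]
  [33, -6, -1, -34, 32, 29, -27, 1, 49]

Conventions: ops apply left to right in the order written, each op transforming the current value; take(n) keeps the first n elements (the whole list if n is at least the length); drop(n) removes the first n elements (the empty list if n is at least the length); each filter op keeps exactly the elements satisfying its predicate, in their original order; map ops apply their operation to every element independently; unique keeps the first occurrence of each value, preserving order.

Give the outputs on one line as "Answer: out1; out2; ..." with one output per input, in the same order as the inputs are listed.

[-3654, -5292, 1134, 4788, 504, -1134]; [-756, 5418, 1386, -2898]; [-2772, -252, 5670, -4032, -3780, 6300, 4158, -5292, -4662]; [-4284, 0, -756, -2142, -6048, -4158]; [-4158, 756, 126, 4284, -4032, -3654, 3402, -126, -6174]

Execution, op by op:
  [29, 42, -9, -38, -4, 9] -> [58, 84, -18, -76, -8, 18] -> [-406, -588, 126, 532, 56, -126] -> [-3654, -5292, 1134, 4788, 504, -1134] -> [-3654, -5292, 1134, 4788, 504, -1134]
  [6, -43, -11, -11, 6, 23] -> [12, -86, -22, -22, 12, 46] -> [-84, 602, 154, 154, -84, -322] -> [-756, 5418, 1386, 1386, -756, -2898] -> [-756, 5418, 1386, -2898]
  [22, 2, -45, 32, 30, -50, -33, 42, 37] -> [44, 4, -90, 64, 60, -100, -66, 84, 74] -> [-308, -28, 630, -448, -420, 700, 462, -588, -518] -> [-2772, -252, 5670, -4032, -3780, 6300, 4158, -5292, -4662] -> [-2772, -252, 5670, -4032, -3780, 6300, 4158, -5292, -4662]
  [34, 0, 0, 6, 17, 48, 33] -> [68, 0, 0, 12, 34, 96, 66] -> [-476, 0, 0, -84, -238, -672, -462] -> [-4284, 0, 0, -756, -2142, -6048, -4158] -> [-4284, 0, -756, -2142, -6048, -4158]
  [33, -6, -1, -34, 32, 29, -27, 1, 49] -> [66, -12, -2, -68, 64, 58, -54, 2, 98] -> [-462, 84, 14, 476, -448, -406, 378, -14, -686] -> [-4158, 756, 126, 4284, -4032, -3654, 3402, -126, -6174] -> [-4158, 756, 126, 4284, -4032, -3654, 3402, -126, -6174]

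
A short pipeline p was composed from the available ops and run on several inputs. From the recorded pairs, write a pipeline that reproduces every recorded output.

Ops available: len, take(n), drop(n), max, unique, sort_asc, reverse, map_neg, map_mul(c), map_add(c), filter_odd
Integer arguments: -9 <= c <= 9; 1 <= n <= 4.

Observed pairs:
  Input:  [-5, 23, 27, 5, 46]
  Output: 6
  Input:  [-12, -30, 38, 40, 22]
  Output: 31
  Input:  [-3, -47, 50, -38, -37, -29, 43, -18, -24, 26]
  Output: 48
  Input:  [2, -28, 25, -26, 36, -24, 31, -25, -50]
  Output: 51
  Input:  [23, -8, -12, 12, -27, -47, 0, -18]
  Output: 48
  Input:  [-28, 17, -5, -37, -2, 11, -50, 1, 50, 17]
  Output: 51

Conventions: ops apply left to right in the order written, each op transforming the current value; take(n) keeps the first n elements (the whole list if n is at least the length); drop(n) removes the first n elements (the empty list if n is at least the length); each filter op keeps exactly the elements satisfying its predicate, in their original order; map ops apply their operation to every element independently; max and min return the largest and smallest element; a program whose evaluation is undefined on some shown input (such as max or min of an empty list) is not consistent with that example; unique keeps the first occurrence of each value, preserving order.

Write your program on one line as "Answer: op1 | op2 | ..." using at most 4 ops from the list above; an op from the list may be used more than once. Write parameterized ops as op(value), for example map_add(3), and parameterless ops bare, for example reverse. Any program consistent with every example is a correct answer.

map_add(-1) | map_mul(-1) | max

Check, running the answer program on each example:
  [-5, 23, 27, 5, 46] -> [-6, 22, 26, 4, 45] -> [6, -22, -26, -4, -45] -> 6
  [-12, -30, 38, 40, 22] -> [-13, -31, 37, 39, 21] -> [13, 31, -37, -39, -21] -> 31
  [-3, -47, 50, -38, -37, -29, 43, -18, -24, 26] -> [-4, -48, 49, -39, -38, -30, 42, -19, -25, 25] -> [4, 48, -49, 39, 38, 30, -42, 19, 25, -25] -> 48
  [2, -28, 25, -26, 36, -24, 31, -25, -50] -> [1, -29, 24, -27, 35, -25, 30, -26, -51] -> [-1, 29, -24, 27, -35, 25, -30, 26, 51] -> 51
  [23, -8, -12, 12, -27, -47, 0, -18] -> [22, -9, -13, 11, -28, -48, -1, -19] -> [-22, 9, 13, -11, 28, 48, 1, 19] -> 48
  [-28, 17, -5, -37, -2, 11, -50, 1, 50, 17] -> [-29, 16, -6, -38, -3, 10, -51, 0, 49, 16] -> [29, -16, 6, 38, 3, -10, 51, 0, -49, -16] -> 51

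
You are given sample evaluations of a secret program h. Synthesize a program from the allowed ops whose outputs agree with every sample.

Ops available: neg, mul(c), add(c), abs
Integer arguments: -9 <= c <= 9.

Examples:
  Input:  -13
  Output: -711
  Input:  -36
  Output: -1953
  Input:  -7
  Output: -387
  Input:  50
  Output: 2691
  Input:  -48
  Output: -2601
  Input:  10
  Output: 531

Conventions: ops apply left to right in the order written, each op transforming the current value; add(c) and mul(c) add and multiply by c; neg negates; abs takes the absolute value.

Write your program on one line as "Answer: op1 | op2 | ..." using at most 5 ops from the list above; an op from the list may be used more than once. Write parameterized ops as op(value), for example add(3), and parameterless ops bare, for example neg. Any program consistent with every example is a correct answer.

mul(-6) | add(1) | neg | mul(9)

Check, running the answer program on each example:
  -13 -> 78 -> 79 -> -79 -> -711
  -36 -> 216 -> 217 -> -217 -> -1953
  -7 -> 42 -> 43 -> -43 -> -387
  50 -> -300 -> -299 -> 299 -> 2691
  -48 -> 288 -> 289 -> -289 -> -2601
  10 -> -60 -> -59 -> 59 -> 531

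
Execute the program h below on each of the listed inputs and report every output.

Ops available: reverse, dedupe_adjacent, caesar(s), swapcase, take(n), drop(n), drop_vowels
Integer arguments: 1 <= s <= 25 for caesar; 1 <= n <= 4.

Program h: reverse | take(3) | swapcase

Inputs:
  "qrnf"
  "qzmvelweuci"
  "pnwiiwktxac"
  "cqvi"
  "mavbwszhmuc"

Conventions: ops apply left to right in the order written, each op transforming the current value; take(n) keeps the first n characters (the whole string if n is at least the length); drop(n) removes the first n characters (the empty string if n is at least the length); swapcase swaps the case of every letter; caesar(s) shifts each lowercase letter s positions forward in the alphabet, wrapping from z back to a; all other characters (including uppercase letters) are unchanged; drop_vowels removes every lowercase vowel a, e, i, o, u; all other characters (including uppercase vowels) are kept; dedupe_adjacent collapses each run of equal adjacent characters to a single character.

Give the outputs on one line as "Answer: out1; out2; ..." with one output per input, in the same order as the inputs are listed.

Execution, op by op:
  "qrnf" -> "fnrq" -> "fnr" -> "FNR"
  "qzmvelweuci" -> "icuewlevmzq" -> "icu" -> "ICU"
  "pnwiiwktxac" -> "caxtkwiiwnp" -> "cax" -> "CAX"
  "cqvi" -> "ivqc" -> "ivq" -> "IVQ"
  "mavbwszhmuc" -> "cumhzswbvam" -> "cum" -> "CUM"

"FNR"; "ICU"; "CAX"; "IVQ"; "CUM"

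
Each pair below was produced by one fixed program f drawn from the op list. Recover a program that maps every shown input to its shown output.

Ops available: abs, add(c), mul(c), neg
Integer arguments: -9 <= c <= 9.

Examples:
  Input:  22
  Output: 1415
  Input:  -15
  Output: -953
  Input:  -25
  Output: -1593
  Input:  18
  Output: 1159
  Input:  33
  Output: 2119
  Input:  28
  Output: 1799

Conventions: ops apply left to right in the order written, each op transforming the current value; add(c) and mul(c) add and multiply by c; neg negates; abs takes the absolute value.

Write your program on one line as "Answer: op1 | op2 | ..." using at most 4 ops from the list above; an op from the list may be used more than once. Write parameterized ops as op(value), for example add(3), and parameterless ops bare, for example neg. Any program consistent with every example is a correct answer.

mul(8) | mul(8) | add(7)

Check, running the answer program on each example:
  22 -> 176 -> 1408 -> 1415
  -15 -> -120 -> -960 -> -953
  -25 -> -200 -> -1600 -> -1593
  18 -> 144 -> 1152 -> 1159
  33 -> 264 -> 2112 -> 2119
  28 -> 224 -> 1792 -> 1799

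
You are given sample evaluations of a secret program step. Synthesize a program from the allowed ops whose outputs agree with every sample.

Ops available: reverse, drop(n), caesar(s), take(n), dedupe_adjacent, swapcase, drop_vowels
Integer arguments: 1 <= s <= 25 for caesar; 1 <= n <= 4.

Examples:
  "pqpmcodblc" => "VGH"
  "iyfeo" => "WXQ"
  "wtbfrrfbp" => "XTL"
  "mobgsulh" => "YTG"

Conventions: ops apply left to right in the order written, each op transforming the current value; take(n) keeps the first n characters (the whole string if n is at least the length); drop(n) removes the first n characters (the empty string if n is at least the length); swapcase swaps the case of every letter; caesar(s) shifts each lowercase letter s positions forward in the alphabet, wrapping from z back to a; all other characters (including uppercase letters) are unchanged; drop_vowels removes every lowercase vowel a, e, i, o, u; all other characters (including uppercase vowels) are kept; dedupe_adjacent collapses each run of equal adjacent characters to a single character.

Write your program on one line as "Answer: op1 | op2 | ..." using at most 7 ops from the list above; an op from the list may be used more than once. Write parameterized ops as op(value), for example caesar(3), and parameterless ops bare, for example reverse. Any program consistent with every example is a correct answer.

caesar(18) | drop_vowels | dedupe_adjacent | swapcase | take(3) | reverse

Check, running the answer program on each example:
  "pqpmcodblc" -> "hiheugvtdu" -> "hhgvtd" -> "hgvtd" -> "HGVTD" -> "HGV" -> "VGH"
  "iyfeo" -> "aqxwg" -> "qxwg" -> "qxwg" -> "QXWG" -> "QXW" -> "WXQ"
  "wtbfrrfbp" -> "oltxjjxth" -> "ltxjjxth" -> "ltxjxth" -> "LTXJXTH" -> "LTX" -> "XTL"
  "mobgsulh" -> "egtykmdz" -> "gtykmdz" -> "gtykmdz" -> "GTYKMDZ" -> "GTY" -> "YTG"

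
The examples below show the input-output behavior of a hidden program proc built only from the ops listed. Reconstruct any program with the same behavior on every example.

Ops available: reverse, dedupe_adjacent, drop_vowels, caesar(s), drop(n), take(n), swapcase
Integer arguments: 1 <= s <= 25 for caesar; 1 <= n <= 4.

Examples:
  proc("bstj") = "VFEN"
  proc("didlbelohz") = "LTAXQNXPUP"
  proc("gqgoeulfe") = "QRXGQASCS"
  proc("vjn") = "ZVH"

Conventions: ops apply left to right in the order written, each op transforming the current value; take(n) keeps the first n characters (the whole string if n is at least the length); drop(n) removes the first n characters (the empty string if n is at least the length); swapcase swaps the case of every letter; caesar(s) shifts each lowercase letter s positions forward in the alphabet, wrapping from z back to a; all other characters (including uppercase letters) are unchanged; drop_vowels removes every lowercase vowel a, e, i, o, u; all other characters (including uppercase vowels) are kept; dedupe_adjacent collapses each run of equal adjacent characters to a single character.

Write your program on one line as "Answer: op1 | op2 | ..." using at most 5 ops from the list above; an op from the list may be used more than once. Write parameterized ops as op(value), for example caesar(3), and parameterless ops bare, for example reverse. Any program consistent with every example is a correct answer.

caesar(25) | caesar(10) | reverse | caesar(3) | swapcase

Check, running the answer program on each example:
  "bstj" -> "arsi" -> "kbcs" -> "scbk" -> "vfen" -> "VFEN"
  "didlbelohz" -> "chckadkngy" -> "mrmuknuxqi" -> "iqxunkumrm" -> "ltaxqnxpup" -> "LTAXQNXPUP"
  "gqgoeulfe" -> "fpfndtked" -> "pzpxnduon" -> "noudnxpzp" -> "qrxgqascs" -> "QRXGQASCS"
  "vjn" -> "uim" -> "esw" -> "wse" -> "zvh" -> "ZVH"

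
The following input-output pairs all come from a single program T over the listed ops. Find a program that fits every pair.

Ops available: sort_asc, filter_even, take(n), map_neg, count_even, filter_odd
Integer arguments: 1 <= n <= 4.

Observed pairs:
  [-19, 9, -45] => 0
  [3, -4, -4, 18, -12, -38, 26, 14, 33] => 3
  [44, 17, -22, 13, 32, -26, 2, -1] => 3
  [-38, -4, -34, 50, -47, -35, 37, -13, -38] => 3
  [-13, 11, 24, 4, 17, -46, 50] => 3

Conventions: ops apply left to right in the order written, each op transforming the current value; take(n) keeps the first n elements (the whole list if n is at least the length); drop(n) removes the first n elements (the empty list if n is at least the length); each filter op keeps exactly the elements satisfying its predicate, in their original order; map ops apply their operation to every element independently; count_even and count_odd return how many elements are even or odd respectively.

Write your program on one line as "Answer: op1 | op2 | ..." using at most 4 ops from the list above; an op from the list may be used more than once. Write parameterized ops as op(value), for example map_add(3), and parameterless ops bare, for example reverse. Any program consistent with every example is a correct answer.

filter_even | take(3) | count_even

Check, running the answer program on each example:
  [-19, 9, -45] -> [] -> [] -> 0
  [3, -4, -4, 18, -12, -38, 26, 14, 33] -> [-4, -4, 18, -12, -38, 26, 14] -> [-4, -4, 18] -> 3
  [44, 17, -22, 13, 32, -26, 2, -1] -> [44, -22, 32, -26, 2] -> [44, -22, 32] -> 3
  [-38, -4, -34, 50, -47, -35, 37, -13, -38] -> [-38, -4, -34, 50, -38] -> [-38, -4, -34] -> 3
  [-13, 11, 24, 4, 17, -46, 50] -> [24, 4, -46, 50] -> [24, 4, -46] -> 3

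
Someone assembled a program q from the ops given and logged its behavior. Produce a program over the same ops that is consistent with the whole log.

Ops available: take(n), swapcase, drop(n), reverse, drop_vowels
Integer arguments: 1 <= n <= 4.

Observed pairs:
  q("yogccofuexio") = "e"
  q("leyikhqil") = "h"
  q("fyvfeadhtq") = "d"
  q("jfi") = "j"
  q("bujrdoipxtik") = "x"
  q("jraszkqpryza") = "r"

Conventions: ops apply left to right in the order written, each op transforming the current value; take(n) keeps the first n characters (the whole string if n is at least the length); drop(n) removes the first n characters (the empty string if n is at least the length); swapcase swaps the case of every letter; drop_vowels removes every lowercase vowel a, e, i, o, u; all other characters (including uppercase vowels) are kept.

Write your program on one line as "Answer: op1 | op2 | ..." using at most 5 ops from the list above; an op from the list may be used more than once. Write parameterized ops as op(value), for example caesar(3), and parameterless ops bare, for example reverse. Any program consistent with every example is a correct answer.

reverse | take(4) | reverse | take(1)

Check, running the answer program on each example:
  "yogccofuexio" -> "oixeufoccgoy" -> "oixe" -> "exio" -> "e"
  "leyikhqil" -> "liqhkiyel" -> "liqh" -> "hqil" -> "h"
  "fyvfeadhtq" -> "qthdaefvyf" -> "qthd" -> "dhtq" -> "d"
  "jfi" -> "ifj" -> "ifj" -> "jfi" -> "j"
  "bujrdoipxtik" -> "kitxpiodrjub" -> "kitx" -> "xtik" -> "x"
  "jraszkqpryza" -> "azyrpqkzsarj" -> "azyr" -> "ryza" -> "r"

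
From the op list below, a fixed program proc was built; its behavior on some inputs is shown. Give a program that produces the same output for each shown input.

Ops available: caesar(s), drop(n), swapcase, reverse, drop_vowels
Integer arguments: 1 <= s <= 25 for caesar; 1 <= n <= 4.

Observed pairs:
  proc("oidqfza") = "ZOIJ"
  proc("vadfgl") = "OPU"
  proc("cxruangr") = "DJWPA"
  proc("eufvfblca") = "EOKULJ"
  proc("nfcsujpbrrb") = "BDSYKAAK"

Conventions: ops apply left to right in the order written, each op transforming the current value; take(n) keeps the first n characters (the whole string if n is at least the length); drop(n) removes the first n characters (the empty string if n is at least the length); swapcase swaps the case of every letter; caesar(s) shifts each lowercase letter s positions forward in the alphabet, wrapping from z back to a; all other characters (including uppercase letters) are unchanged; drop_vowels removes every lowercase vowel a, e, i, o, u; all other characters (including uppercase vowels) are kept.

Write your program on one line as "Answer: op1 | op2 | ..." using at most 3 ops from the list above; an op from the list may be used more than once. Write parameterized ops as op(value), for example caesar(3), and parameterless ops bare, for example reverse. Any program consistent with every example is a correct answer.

drop(3) | caesar(9) | swapcase

Check, running the answer program on each example:
  "oidqfza" -> "qfza" -> "zoij" -> "ZOIJ"
  "vadfgl" -> "fgl" -> "opu" -> "OPU"
  "cxruangr" -> "uangr" -> "djwpa" -> "DJWPA"
  "eufvfblca" -> "vfblca" -> "eokulj" -> "EOKULJ"
  "nfcsujpbrrb" -> "sujpbrrb" -> "bdsykaak" -> "BDSYKAAK"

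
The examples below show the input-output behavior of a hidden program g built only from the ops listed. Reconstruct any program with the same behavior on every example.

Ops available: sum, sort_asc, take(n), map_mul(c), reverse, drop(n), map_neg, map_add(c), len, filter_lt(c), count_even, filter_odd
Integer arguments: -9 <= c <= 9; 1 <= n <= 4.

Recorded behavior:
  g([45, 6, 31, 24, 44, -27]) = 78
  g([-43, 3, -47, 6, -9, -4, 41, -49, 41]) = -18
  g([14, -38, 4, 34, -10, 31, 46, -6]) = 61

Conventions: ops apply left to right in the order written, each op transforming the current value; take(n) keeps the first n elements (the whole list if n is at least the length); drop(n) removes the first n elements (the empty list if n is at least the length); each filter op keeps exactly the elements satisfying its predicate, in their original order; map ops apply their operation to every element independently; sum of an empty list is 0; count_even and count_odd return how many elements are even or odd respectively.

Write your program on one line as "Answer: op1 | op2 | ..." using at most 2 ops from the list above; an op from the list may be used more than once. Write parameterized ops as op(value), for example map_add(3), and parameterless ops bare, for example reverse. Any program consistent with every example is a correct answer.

drop(1) | sum

Check, running the answer program on each example:
  [45, 6, 31, 24, 44, -27] -> [6, 31, 24, 44, -27] -> 78
  [-43, 3, -47, 6, -9, -4, 41, -49, 41] -> [3, -47, 6, -9, -4, 41, -49, 41] -> -18
  [14, -38, 4, 34, -10, 31, 46, -6] -> [-38, 4, 34, -10, 31, 46, -6] -> 61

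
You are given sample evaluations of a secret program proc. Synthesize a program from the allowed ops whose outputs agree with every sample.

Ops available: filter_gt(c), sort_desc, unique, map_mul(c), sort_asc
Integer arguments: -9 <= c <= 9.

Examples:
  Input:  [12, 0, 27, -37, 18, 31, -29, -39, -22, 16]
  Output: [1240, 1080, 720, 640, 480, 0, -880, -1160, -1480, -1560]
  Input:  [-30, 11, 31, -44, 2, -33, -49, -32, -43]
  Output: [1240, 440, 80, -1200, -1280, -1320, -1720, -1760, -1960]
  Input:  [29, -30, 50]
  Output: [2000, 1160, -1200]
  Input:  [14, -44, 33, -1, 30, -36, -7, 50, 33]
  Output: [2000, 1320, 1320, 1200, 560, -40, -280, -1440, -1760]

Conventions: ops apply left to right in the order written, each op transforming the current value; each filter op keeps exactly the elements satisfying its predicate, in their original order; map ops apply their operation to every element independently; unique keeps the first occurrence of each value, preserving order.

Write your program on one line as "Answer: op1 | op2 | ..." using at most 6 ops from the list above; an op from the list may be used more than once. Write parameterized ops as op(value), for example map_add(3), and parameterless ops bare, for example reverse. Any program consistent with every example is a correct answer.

map_mul(2) | sort_desc | map_mul(4) | map_mul(-5) | map_mul(-1)

Check, running the answer program on each example:
  [12, 0, 27, -37, 18, 31, -29, -39, -22, 16] -> [24, 0, 54, -74, 36, 62, -58, -78, -44, 32] -> [62, 54, 36, 32, 24, 0, -44, -58, -74, -78] -> [248, 216, 144, 128, 96, 0, -176, -232, -296, -312] -> [-1240, -1080, -720, -640, -480, 0, 880, 1160, 1480, 1560] -> [1240, 1080, 720, 640, 480, 0, -880, -1160, -1480, -1560]
  [-30, 11, 31, -44, 2, -33, -49, -32, -43] -> [-60, 22, 62, -88, 4, -66, -98, -64, -86] -> [62, 22, 4, -60, -64, -66, -86, -88, -98] -> [248, 88, 16, -240, -256, -264, -344, -352, -392] -> [-1240, -440, -80, 1200, 1280, 1320, 1720, 1760, 1960] -> [1240, 440, 80, -1200, -1280, -1320, -1720, -1760, -1960]
  [29, -30, 50] -> [58, -60, 100] -> [100, 58, -60] -> [400, 232, -240] -> [-2000, -1160, 1200] -> [2000, 1160, -1200]
  [14, -44, 33, -1, 30, -36, -7, 50, 33] -> [28, -88, 66, -2, 60, -72, -14, 100, 66] -> [100, 66, 66, 60, 28, -2, -14, -72, -88] -> [400, 264, 264, 240, 112, -8, -56, -288, -352] -> [-2000, -1320, -1320, -1200, -560, 40, 280, 1440, 1760] -> [2000, 1320, 1320, 1200, 560, -40, -280, -1440, -1760]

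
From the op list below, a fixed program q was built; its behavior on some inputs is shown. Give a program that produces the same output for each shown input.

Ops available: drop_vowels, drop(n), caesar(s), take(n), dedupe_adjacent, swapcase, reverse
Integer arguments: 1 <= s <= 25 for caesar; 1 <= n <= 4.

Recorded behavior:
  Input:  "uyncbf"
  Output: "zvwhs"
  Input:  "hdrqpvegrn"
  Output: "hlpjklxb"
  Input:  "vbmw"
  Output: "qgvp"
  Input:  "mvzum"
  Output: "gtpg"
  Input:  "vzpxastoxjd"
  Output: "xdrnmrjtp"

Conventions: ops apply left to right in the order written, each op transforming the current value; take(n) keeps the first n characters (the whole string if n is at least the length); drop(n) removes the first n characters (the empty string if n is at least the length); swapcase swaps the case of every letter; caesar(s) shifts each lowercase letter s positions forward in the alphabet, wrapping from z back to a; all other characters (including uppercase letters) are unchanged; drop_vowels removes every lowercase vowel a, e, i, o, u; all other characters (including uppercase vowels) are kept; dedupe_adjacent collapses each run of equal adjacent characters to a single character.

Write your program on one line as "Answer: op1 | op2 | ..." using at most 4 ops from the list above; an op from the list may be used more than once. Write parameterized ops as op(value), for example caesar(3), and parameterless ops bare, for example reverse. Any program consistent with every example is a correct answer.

drop_vowels | caesar(20) | reverse | drop_vowels

Check, running the answer program on each example:
  "uyncbf" -> "yncbf" -> "shwvz" -> "zvwhs" -> "zvwhs"
  "hdrqpvegrn" -> "hdrqpvgrn" -> "bxlkjpalh" -> "hlapjklxb" -> "hlpjklxb"
  "vbmw" -> "vbmw" -> "pvgq" -> "qgvp" -> "qgvp"
  "mvzum" -> "mvzm" -> "gptg" -> "gtpg" -> "gtpg"
  "vzpxastoxjd" -> "vzpxstxjd" -> "ptjrmnrdx" -> "xdrnmrjtp" -> "xdrnmrjtp"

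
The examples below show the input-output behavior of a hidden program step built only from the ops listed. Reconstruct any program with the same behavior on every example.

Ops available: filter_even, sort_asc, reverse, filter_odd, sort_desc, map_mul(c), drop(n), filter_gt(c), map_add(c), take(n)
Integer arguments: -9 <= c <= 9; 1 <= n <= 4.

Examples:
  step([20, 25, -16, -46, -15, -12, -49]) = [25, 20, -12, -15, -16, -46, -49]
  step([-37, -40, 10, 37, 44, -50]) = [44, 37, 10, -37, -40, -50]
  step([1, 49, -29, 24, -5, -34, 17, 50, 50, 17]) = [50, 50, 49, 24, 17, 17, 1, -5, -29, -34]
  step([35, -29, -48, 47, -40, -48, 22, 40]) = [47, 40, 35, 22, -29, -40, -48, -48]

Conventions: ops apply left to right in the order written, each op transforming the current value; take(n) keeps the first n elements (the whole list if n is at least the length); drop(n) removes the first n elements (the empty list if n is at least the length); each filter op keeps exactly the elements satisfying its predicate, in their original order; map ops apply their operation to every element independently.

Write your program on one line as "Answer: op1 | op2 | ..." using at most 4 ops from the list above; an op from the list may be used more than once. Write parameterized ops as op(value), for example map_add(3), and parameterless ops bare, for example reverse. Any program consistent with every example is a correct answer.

reverse | sort_asc | reverse

Check, running the answer program on each example:
  [20, 25, -16, -46, -15, -12, -49] -> [-49, -12, -15, -46, -16, 25, 20] -> [-49, -46, -16, -15, -12, 20, 25] -> [25, 20, -12, -15, -16, -46, -49]
  [-37, -40, 10, 37, 44, -50] -> [-50, 44, 37, 10, -40, -37] -> [-50, -40, -37, 10, 37, 44] -> [44, 37, 10, -37, -40, -50]
  [1, 49, -29, 24, -5, -34, 17, 50, 50, 17] -> [17, 50, 50, 17, -34, -5, 24, -29, 49, 1] -> [-34, -29, -5, 1, 17, 17, 24, 49, 50, 50] -> [50, 50, 49, 24, 17, 17, 1, -5, -29, -34]
  [35, -29, -48, 47, -40, -48, 22, 40] -> [40, 22, -48, -40, 47, -48, -29, 35] -> [-48, -48, -40, -29, 22, 35, 40, 47] -> [47, 40, 35, 22, -29, -40, -48, -48]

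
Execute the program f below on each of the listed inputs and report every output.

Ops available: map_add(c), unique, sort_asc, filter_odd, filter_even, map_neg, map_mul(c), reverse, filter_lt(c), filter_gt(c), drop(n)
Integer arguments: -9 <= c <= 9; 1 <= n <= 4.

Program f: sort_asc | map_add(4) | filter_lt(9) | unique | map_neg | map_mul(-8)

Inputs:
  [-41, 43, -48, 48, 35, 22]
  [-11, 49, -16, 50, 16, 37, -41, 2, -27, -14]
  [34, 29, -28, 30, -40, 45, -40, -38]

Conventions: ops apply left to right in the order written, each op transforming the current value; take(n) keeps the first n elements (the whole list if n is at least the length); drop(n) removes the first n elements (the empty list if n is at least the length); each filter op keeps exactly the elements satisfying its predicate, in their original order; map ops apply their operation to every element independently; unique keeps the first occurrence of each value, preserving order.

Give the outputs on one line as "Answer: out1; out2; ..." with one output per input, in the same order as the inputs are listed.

Execution, op by op:
  [-41, 43, -48, 48, 35, 22] -> [-48, -41, 22, 35, 43, 48] -> [-44, -37, 26, 39, 47, 52] -> [-44, -37] -> [-44, -37] -> [44, 37] -> [-352, -296]
  [-11, 49, -16, 50, 16, 37, -41, 2, -27, -14] -> [-41, -27, -16, -14, -11, 2, 16, 37, 49, 50] -> [-37, -23, -12, -10, -7, 6, 20, 41, 53, 54] -> [-37, -23, -12, -10, -7, 6] -> [-37, -23, -12, -10, -7, 6] -> [37, 23, 12, 10, 7, -6] -> [-296, -184, -96, -80, -56, 48]
  [34, 29, -28, 30, -40, 45, -40, -38] -> [-40, -40, -38, -28, 29, 30, 34, 45] -> [-36, -36, -34, -24, 33, 34, 38, 49] -> [-36, -36, -34, -24] -> [-36, -34, -24] -> [36, 34, 24] -> [-288, -272, -192]

[-352, -296]; [-296, -184, -96, -80, -56, 48]; [-288, -272, -192]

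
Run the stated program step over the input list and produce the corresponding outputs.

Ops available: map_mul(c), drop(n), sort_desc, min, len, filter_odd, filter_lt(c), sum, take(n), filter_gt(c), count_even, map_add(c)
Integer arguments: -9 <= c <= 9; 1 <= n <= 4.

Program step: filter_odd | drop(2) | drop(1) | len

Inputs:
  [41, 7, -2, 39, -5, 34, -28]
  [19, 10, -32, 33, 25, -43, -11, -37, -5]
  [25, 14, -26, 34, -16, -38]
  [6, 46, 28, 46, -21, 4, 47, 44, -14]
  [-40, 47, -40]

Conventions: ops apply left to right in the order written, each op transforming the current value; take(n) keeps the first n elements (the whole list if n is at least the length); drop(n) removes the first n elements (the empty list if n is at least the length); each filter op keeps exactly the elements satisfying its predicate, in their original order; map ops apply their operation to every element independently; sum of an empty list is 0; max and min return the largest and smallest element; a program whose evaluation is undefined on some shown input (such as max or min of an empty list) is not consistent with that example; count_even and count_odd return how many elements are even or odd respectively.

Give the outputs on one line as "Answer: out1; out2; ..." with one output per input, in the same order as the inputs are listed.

1; 4; 0; 0; 0

Execution, op by op:
  [41, 7, -2, 39, -5, 34, -28] -> [41, 7, 39, -5] -> [39, -5] -> [-5] -> 1
  [19, 10, -32, 33, 25, -43, -11, -37, -5] -> [19, 33, 25, -43, -11, -37, -5] -> [25, -43, -11, -37, -5] -> [-43, -11, -37, -5] -> 4
  [25, 14, -26, 34, -16, -38] -> [25] -> [] -> [] -> 0
  [6, 46, 28, 46, -21, 4, 47, 44, -14] -> [-21, 47] -> [] -> [] -> 0
  [-40, 47, -40] -> [47] -> [] -> [] -> 0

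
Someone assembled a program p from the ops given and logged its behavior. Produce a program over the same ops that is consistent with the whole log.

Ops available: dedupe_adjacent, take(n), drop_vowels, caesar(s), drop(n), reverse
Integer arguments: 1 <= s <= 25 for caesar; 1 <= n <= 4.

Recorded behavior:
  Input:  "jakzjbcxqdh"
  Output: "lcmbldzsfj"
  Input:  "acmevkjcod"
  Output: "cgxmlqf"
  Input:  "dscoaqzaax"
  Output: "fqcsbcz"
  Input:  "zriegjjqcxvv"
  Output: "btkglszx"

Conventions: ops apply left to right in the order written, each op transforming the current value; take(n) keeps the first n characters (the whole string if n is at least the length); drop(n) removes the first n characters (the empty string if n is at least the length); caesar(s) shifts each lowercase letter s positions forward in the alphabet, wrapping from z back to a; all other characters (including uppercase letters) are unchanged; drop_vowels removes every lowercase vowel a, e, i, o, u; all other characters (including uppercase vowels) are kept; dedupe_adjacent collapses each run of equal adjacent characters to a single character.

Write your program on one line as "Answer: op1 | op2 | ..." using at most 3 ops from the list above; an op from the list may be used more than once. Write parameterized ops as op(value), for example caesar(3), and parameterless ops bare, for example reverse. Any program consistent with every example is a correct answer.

dedupe_adjacent | caesar(2) | drop_vowels

Check, running the answer program on each example:
  "jakzjbcxqdh" -> "jakzjbcxqdh" -> "lcmbldezsfj" -> "lcmbldzsfj"
  "acmevkjcod" -> "acmevkjcod" -> "ceogxmleqf" -> "cgxmlqf"
  "dscoaqzaax" -> "dscoaqzax" -> "fueqcsbcz" -> "fqcsbcz"
  "zriegjjqcxvv" -> "zriegjqcxv" -> "btkgilsezx" -> "btkglszx"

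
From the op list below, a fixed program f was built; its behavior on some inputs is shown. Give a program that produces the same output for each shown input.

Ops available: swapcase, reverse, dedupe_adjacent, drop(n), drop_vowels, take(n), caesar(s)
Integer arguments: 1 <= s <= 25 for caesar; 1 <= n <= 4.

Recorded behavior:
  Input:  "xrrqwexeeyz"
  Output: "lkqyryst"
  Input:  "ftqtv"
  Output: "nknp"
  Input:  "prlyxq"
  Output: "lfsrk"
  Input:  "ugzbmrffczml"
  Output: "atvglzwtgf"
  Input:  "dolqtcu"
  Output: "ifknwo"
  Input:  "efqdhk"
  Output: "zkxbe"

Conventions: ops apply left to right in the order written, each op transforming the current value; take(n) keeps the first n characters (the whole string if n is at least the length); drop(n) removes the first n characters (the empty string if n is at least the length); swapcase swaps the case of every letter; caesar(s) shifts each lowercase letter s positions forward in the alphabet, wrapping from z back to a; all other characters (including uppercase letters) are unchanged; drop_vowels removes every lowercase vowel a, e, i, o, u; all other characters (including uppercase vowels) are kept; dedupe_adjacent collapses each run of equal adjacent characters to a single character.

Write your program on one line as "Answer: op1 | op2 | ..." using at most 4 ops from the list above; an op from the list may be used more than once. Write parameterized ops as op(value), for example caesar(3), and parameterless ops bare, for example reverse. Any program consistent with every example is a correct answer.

caesar(20) | drop(1) | dedupe_adjacent

Check, running the answer program on each example:
  "xrrqwexeeyz" -> "rllkqyryyst" -> "llkqyryyst" -> "lkqyryst"
  "ftqtv" -> "znknp" -> "nknp" -> "nknp"
  "prlyxq" -> "jlfsrk" -> "lfsrk" -> "lfsrk"
  "ugzbmrffczml" -> "oatvglzzwtgf" -> "atvglzzwtgf" -> "atvglzwtgf"
  "dolqtcu" -> "xifknwo" -> "ifknwo" -> "ifknwo"
  "efqdhk" -> "yzkxbe" -> "zkxbe" -> "zkxbe"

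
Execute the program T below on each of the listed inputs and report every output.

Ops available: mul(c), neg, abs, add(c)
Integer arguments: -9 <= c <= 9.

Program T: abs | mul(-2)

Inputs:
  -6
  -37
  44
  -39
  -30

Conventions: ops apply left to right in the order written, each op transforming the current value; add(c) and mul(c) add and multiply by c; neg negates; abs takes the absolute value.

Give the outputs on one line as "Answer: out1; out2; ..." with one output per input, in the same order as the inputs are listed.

Execution, op by op:
  -6 -> 6 -> -12
  -37 -> 37 -> -74
  44 -> 44 -> -88
  -39 -> 39 -> -78
  -30 -> 30 -> -60

-12; -74; -88; -78; -60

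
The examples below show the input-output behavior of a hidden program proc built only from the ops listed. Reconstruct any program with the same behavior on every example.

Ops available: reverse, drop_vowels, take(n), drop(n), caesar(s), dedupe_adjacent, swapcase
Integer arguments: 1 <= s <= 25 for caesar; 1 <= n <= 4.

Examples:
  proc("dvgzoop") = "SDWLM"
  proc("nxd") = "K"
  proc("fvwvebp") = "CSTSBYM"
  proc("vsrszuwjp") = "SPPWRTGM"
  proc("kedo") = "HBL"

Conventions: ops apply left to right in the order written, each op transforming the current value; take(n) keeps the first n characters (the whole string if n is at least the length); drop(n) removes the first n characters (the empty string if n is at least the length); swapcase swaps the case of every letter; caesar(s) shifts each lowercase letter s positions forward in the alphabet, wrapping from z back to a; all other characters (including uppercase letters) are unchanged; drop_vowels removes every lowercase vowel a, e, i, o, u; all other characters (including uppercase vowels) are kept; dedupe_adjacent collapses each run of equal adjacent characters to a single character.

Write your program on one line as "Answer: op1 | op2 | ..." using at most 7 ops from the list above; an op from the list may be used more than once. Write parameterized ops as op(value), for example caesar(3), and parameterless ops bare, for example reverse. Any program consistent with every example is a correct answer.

caesar(6) | dedupe_adjacent | caesar(20) | caesar(23) | drop_vowels | swapcase

Check, running the answer program on each example:
  "dvgzoop" -> "jbmfuuv" -> "jbmfuv" -> "dvgzop" -> "asdwlm" -> "sdwlm" -> "SDWLM"
  "nxd" -> "tdj" -> "tdj" -> "nxd" -> "kua" -> "k" -> "K"
  "fvwvebp" -> "lbcbkhv" -> "lbcbkhv" -> "fvwvebp" -> "cstsbym" -> "cstsbym" -> "CSTSBYM"
  "vsrszuwjp" -> "byxyfacpv" -> "byxyfacpv" -> "vsrszuwjp" -> "spopwrtgm" -> "sppwrtgm" -> "SPPWRTGM"
  "kedo" -> "qkju" -> "qkju" -> "kedo" -> "hbal" -> "hbl" -> "HBL"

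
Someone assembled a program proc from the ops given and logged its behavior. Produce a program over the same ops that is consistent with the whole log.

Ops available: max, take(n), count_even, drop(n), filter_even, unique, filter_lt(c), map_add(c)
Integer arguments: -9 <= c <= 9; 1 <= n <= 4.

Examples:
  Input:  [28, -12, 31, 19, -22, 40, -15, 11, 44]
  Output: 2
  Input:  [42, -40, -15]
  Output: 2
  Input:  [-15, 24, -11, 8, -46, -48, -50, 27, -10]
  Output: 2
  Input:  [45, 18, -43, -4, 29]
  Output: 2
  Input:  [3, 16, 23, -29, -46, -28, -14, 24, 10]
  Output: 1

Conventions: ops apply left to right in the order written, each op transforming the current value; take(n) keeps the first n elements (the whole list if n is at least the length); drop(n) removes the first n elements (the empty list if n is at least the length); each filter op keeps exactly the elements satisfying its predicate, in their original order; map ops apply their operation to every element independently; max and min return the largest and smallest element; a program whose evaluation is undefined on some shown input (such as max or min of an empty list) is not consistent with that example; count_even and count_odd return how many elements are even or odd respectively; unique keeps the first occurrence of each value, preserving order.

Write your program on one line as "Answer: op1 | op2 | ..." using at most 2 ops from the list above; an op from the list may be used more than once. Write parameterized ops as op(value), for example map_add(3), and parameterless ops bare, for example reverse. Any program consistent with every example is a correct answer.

take(4) | count_even

Check, running the answer program on each example:
  [28, -12, 31, 19, -22, 40, -15, 11, 44] -> [28, -12, 31, 19] -> 2
  [42, -40, -15] -> [42, -40, -15] -> 2
  [-15, 24, -11, 8, -46, -48, -50, 27, -10] -> [-15, 24, -11, 8] -> 2
  [45, 18, -43, -4, 29] -> [45, 18, -43, -4] -> 2
  [3, 16, 23, -29, -46, -28, -14, 24, 10] -> [3, 16, 23, -29] -> 1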